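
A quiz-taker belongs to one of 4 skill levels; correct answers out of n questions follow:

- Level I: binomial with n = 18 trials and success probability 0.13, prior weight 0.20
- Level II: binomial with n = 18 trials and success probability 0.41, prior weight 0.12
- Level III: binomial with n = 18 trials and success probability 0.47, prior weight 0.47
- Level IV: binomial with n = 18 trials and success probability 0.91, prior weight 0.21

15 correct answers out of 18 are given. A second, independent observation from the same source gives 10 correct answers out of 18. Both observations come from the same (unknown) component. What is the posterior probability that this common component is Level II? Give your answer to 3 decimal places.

P(component k | x) = π_k·f_k(x) / marginal(x), where marginal(x) = Σ_j π_j·f_j(x).
Since both observations come from the same component, the likelihood for component k is f_k(x₁)·f_k(x₂).
  p_I = [2.75041e-11] × [1.97991e-05] = 5.44557e-16
  p_II = [0.000260618] × [0.0862407] = 2.24759e-05
  p_III = [0.0014655] × [0.143299] = 0.000210005
  p_IV = [0.144557] × [7.33519e-05] = 1.06035e-05
Weight by the priors:
  π_I·p_I = 0.20 × 5.44557e-16 = 1.08911e-16
  π_II·p_II = 0.12 × 2.24759e-05 = 2.6971e-06
  π_III·p_III = 0.47 × 0.000210005 = 9.87021e-05
  π_IV·p_IV = 0.21 × 1.06035e-05 = 2.22674e-06
Evidence: 1.08911e-16 + 2.6971e-06 + 9.87021e-05 + 2.22674e-06 = 0.000103626
P(Level II | x₁, x₂) = 2.6971e-06 / 0.000103626 ≈ 0.026

0.026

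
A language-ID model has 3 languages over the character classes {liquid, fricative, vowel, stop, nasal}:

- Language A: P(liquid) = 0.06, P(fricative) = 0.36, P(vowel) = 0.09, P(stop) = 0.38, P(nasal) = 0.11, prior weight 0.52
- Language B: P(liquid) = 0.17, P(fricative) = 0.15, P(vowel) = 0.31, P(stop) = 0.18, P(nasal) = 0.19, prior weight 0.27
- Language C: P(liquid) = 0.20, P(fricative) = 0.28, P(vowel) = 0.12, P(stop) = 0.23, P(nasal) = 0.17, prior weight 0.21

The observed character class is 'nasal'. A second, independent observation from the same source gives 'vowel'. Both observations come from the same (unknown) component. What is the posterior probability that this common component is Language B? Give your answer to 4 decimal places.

0.6277

Apply Bayes' rule: the posterior for each component is proportional to its prior times its likelihood at x.
Since both observations come from the same component, the likelihood for component k is f_k(x₁)·f_k(x₂).
  f_A = [0.11] × [0.09] = 0.0099
  f_B = [0.19] × [0.31] = 0.0589
  f_C = [0.17] × [0.12] = 0.0204
Weight by the priors:
  P(Z=A)·f_A = 0.52 × 0.0099 = 0.005148
  P(Z=B)·f_B = 0.27 × 0.0589 = 0.015903
  P(Z=C)·f_C = 0.21 × 0.0204 = 0.004284
Denominator: 0.005148 + 0.015903 + 0.004284 = 0.025335
So the posterior for Language B is 0.015903 / 0.025335 ≈ 0.6277.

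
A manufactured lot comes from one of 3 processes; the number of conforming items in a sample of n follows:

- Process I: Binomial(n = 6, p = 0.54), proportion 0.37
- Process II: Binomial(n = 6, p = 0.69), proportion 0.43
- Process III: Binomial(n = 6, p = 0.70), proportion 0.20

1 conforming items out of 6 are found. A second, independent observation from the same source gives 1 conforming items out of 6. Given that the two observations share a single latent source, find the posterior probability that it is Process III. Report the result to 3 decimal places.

P(component k | x) = P(Z=k)·f_k(x) / marginal(x), where marginal(x) = Σ_j P(Z=j)·f_j(x).
Since both observations come from the same component, the likelihood for component k is f_k(x₁)·f_k(x₂).
  p_I = [C(6,1)·0.54^1·0.46^5 = 6·0.54·0.0205963 = 0.066732] × [0.066732] = 0.00445316
  p_II = [C(6,1)·0.69^1·0.31^5 = 6·0.69·0.00286292 = 0.0118525] × [0.0118525] = 0.000140481
  p_III = [C(6,1)·0.70^1·0.30^5 = 6·0.7·0.00243 = 0.010206] × [0.010206] = 0.000104162
Multiply by the mixture weights:
  P(Z=I)·p_I = 0.37 × 0.00445316 = 0.00164767
  P(Z=II)·p_II = 0.43 × 0.000140481 = 6.04068e-05
  P(Z=III)·p_III = 0.20 × 0.000104162 = 2.08325e-05
Denominator: 0.00164767 + 6.04068e-05 + 2.08325e-05 = 0.00172891
Responsibility of Process III: 2.08325e-05 / 0.00172891 ≈ 0.012

0.012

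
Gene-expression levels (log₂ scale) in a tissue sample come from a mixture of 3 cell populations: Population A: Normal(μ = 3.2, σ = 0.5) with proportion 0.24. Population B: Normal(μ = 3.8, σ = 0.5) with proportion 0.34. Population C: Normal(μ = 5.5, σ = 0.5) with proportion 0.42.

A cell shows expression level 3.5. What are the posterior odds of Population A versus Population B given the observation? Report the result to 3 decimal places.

0.706

The posterior odds equal the prior odds times the likelihood ratio: (π_i/π_j)·(f_i(x)/f_j(x)).
Evaluate each component's likelihood at the observed value:
  f_A = (1/(0.5·√(2π)))·exp(−(3.5−3.2)²/(2·0.5²)) = 0.797885·exp(-0.18000) = 0.666449
  f_B = (1/(0.5·√(2π)))·exp(−(3.5−3.8)²/(2·0.5²)) = 0.797885·exp(-0.18000) = 0.666449
  f_C = (1/(0.5·√(2π)))·exp(−(3.5−5.5)²/(2·0.5²)) = 0.797885·exp(-8.00000) = 0.00026766
Odds = (0.24/0.34) × (0.666449/0.666449) = 0.705882 × 1 ≈ 0.706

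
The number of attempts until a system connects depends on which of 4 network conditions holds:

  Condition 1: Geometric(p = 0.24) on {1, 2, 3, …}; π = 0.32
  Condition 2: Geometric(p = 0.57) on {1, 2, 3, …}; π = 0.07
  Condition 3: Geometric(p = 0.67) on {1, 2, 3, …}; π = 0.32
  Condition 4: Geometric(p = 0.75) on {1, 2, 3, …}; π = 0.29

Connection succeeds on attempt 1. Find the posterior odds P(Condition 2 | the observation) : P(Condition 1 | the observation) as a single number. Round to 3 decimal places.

0.520

Posterior odds = (π_i f_i(x)) / (π_j f_j(x)); the normalising sum cancels.
Geometric probabilities:
  f_1 = 0.24
  f_2 = 0.57
  f_3 = 0.67
  f_4 = 0.75
0.0399 / 0.0768 ≈ 0.520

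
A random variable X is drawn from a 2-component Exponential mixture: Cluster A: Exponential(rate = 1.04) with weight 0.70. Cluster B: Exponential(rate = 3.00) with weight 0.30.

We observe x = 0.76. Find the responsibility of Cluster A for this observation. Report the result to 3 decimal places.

P(component k | x) = π_k·f_k(x) / marginal(x), where marginal(x) = Σ_j π_j·f_j(x).
Component likelihoods at x = 0.76:
  p_A = 0.47181
  p_B = 0.306853
Weight by the priors:
  π_A·p_A = 0.70 × 0.47181 = 0.330267
  π_B·p_B = 0.30 × 0.306853 = 0.0920558
Evidence: 0.330267 + 0.0920558 = 0.422323
So the posterior for Cluster A is 0.330267 / 0.422323 ≈ 0.782.

0.782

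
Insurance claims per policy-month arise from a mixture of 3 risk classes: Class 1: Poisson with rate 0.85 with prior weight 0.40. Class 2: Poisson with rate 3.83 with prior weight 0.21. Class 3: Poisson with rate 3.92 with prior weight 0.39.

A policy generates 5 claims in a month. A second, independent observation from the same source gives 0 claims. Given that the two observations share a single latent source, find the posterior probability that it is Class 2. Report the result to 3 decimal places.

P(component k | x) = w_k·f_k(x) / marginal(x), where marginal(x) = Σ_j w_j·f_j(x).
Since both observations come from the same component, the likelihood for component k is f_k(x₁)·f_k(x₂).
  f_1 = [0.00158039] × [0.427415] = 0.00067548
  f_2 = [0.149096] × [0.0217096] = 0.00323681
  f_3 = [0.153043] × [0.0198411] = 0.00303655
Weight by the priors:
  w_1·f_1 = 0.40 × 0.00067548 = 0.000270192
  w_2·f_2 = 0.21 × 0.00323681 = 0.00067973
  w_3·f_3 = 0.39 × 0.00303655 = 0.00118425
Denominator: 0.000270192 + 0.00067973 + 0.00118425 = 0.00213418
P(Class 2 | x) = 0.00067973 / 0.00213418 ≈ 0.318

0.318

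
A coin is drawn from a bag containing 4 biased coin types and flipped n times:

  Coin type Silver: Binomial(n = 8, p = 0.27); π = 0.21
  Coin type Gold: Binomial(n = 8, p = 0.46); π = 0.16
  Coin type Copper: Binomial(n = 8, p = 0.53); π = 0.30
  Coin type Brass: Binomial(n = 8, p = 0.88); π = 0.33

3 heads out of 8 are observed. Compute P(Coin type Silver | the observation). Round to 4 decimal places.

P(component k | x) = w_k·f_k(x) / marginal(x), where marginal(x) = Σ_j w_j·f_j(x).
Evaluate each component's likelihood at the observed value:
  f_Silver = 0.228504
  f_Gold = 0.250282
  f_Copper = 0.191208
  f_Brass = 0.000949603
Unnormalised posteriors:
  w_Silver·f_Silver = 0.21 × 0.228504 = 0.0479858
  w_Gold·f_Gold = 0.16 × 0.250282 = 0.0400452
  w_Copper·f_Copper = 0.30 × 0.191208 = 0.0573623
  w_Brass·f_Brass = 0.33 × 0.000949603 = 0.000313369
Marginal: 0.0479858 + 0.0400452 + 0.0573623 + 0.000313369 = 0.145707
P(Coin type Silver | data) ≈ 0.3293

0.3293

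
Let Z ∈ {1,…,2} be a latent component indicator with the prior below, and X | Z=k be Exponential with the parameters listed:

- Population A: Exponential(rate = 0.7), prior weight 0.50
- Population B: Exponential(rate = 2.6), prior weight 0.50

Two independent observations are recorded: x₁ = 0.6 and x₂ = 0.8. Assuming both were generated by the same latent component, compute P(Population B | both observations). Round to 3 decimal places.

0.491

Apply Bayes' rule: the posterior for each component is proportional to its prior times its likelihood at x.
Since both observations come from the same component, the likelihood for component k is f_k(x₁)·f_k(x₂).
  f_A = [0.7·e^(−0.7·0.6) = 0.7·e^(−0.4200) = 0.459933] × [0.399846] = 0.183902
  f_B = [2.6·e^(−2.6·0.6) = 2.6·e^(−1.5600) = 0.546354] × [0.324819] = 0.177466
Prior × likelihood for each component:
  P(Z=A)·f_A = 0.50 × 0.183902 = 0.0919512
  P(Z=B)·f_B = 0.50 × 0.177466 = 0.0887329
Normaliser: 0.0919512 + 0.0887329 = 0.180684
So the posterior for Population B is 0.0887329 / 0.180684 ≈ 0.491.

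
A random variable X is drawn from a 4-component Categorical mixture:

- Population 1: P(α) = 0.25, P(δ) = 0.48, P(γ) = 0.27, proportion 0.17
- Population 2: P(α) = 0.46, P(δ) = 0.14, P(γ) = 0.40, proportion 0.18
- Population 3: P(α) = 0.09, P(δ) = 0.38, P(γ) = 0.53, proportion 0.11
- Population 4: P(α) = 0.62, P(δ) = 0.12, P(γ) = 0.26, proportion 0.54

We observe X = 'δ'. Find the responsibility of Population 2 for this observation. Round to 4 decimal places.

0.1181

P(component k | x) = P(Z=k)·f_k(x) / marginal(x), where marginal(x) = Σ_j P(Z=j)·f_j(x).
Component likelihoods at x = 'δ':
  f_1 = P(δ | comp) = 0.48
  f_2 = P(δ | comp) = 0.14
  f_3 = P(δ | comp) = 0.38
  f_4 = P(δ | comp) = 0.12
Weight by the priors:
  P(Z=1)·f_1 = 0.17 × 0.48 = 0.0816
  P(Z=2)·f_2 = 0.18 × 0.14 = 0.0252
  P(Z=3)·f_3 = 0.11 × 0.38 = 0.0418
  P(Z=4)·f_4 = 0.54 × 0.12 = 0.0648
Marginal: 0.0816 + 0.0252 + 0.0418 + 0.0648 = 0.2134
P(Population 2 | the observation) ≈ 0.1181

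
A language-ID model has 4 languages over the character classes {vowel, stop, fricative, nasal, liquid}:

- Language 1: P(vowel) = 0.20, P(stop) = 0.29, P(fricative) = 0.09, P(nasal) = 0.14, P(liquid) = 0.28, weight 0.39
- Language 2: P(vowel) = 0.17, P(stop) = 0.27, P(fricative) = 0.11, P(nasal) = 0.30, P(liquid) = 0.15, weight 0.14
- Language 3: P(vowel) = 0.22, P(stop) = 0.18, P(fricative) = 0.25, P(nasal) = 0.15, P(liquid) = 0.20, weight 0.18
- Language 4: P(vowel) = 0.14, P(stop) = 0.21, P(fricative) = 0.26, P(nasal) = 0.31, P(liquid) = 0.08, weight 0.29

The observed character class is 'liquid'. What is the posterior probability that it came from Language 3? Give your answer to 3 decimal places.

The responsibility of component k is w_k f_k(x) divided by Σ_j w_j f_j(x).
Categorical probabilities:
  L_1 = P(liquid | comp) = 0.28
  L_2 = P(liquid | comp) = 0.15
  L_3 = P(liquid | comp) = 0.20
  L_4 = P(liquid | comp) = 0.08
Prior × likelihood for each component:
  w_1·L_1 = 0.39 × 0.28 = 0.1092
  w_2·L_2 = 0.14 × 0.15 = 0.021
  w_3·L_3 = 0.18 × 0.2 = 0.036
  w_4·L_4 = 0.29 × 0.08 = 0.0232
Evidence: 0.1092 + 0.021 + 0.036 + 0.0232 = 0.1894
Responsibility of Language 3: 0.036 / 0.1894 ≈ 0.190

0.190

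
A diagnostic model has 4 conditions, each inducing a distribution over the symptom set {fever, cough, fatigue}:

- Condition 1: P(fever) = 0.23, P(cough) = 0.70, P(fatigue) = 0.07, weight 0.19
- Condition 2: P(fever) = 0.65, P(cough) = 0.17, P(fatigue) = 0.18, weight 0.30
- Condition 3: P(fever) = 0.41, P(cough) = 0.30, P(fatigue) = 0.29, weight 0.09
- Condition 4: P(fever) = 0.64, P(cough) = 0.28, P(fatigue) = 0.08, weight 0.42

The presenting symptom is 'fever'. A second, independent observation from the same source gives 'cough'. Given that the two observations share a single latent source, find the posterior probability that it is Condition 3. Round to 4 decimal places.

By Bayes' theorem, P(k | x) = P(Z=k) f_k(x) / Σ_j P(Z=j) f_j(x).
Since both observations come from the same component, the likelihood for component k is f_k(x₁)·f_k(x₂).
  L_1 = [0.23] × [0.7] = 0.161
  L_2 = [0.65] × [0.17] = 0.1105
  L_3 = [0.41] × [0.3] = 0.123
  L_4 = [0.64] × [0.28] = 0.1792
Weight by the priors:
  P(Z=1)·L_1 = 0.19 × 0.161 = 0.03059
  P(Z=2)·L_2 = 0.30 × 0.1105 = 0.03315
  P(Z=3)·L_3 = 0.09 × 0.123 = 0.01107
  P(Z=4)·L_4 = 0.42 × 0.1792 = 0.075264
Evidence: 0.03059 + 0.03315 + 0.01107 + 0.075264 = 0.150074
So the posterior for Condition 3 is 0.01107 / 0.150074 ≈ 0.0738.

0.0738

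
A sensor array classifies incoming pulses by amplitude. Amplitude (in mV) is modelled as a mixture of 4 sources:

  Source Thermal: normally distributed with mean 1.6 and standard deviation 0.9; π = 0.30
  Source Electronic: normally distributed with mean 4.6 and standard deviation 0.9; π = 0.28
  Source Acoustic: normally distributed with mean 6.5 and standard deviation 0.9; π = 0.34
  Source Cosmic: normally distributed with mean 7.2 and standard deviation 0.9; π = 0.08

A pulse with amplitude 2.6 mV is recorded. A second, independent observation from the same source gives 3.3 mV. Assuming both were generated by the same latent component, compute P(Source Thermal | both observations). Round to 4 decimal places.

0.7650

By Bayes' theorem, P(k | x) = P(Z=k) f_k(x) / Σ_j P(Z=j) f_j(x).
Since both observations come from the same component, the likelihood for component k is f_k(x₁)·f_k(x₂).
  p_Thermal = [0.239103] × [0.0744574] = 0.017803
  p_Electronic = [0.0375263] × [0.156173] = 0.00586061
  p_Acoustic = [3.70787e-05] × [0.000797072] = 2.95544e-08
  p_Cosmic = [9.41957e-07] × [3.70787e-05] = 3.49266e-11
Weight by the priors:
  P(Z=Thermal)·p_Thermal = 0.30 × 0.017803 = 0.00534089
  P(Z=Electronic)·p_Electronic = 0.28 × 0.00586061 = 0.00164097
  P(Z=Acoustic)·p_Acoustic = 0.34 × 2.95544e-08 = 1.00485e-08
  P(Z=Cosmic)·p_Cosmic = 0.08 × 3.49266e-11 = 2.79413e-12
Denominator: 0.00534089 + 0.00164097 + 1.00485e-08 + 2.79413e-12 = 0.00698187
So the posterior for Source Thermal is 0.00534089 / 0.00698187 ≈ 0.7650.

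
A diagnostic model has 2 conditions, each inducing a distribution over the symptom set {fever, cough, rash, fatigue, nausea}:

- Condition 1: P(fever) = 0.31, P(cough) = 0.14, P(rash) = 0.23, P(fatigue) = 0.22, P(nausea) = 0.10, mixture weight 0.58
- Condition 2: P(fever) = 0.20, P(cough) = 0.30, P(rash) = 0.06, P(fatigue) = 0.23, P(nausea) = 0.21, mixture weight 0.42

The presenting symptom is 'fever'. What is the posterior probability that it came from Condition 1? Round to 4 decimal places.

Posterior ∝ prior × likelihood, so P(k | x) ∝ π_k f_k(x); normalise over all components.
Categorical probabilities:
  f_1 = 0.31
  f_2 = 0.2
Weight by the priors:
  π_1·f_1 = 0.58 × 0.31 = 0.1798
  π_2·f_2 = 0.42 × 0.2 = 0.084
Denominator: 0.1798 + 0.084 = 0.2638
P(Condition 1 | 'fever') = 0.1798 / 0.2638 ≈ 0.6816

0.6816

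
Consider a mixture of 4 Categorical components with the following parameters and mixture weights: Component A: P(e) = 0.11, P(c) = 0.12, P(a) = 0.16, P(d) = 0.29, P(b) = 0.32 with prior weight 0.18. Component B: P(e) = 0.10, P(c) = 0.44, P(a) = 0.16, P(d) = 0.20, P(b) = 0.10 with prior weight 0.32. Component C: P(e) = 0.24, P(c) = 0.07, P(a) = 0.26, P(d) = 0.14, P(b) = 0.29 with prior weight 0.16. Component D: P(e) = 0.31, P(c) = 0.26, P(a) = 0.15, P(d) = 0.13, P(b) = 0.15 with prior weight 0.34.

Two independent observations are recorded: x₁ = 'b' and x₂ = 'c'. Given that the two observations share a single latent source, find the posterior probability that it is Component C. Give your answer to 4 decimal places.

0.0866

By Bayes' theorem, P(k | x) = w_k f_k(x) / Σ_j w_j f_j(x).
Since both observations come from the same component, the likelihood for component k is f_k(x₁)·f_k(x₂).
  f_A = [0.32] × [0.12] = 0.0384
  f_B = [0.1] × [0.44] = 0.044
  f_C = [0.29] × [0.07] = 0.0203
  f_D = [0.15] × [0.26] = 0.039
Unnormalised posteriors:
  w_A·f_A = 0.18 × 0.0384 = 0.006912
  w_B·f_B = 0.32 × 0.044 = 0.01408
  w_C·f_C = 0.16 × 0.0203 = 0.003248
  w_D·f_D = 0.34 × 0.039 = 0.01326
Normaliser: 0.006912 + 0.01408 + 0.003248 + 0.01326 = 0.0375
So the posterior for Component C is 0.003248 / 0.0375 ≈ 0.0866.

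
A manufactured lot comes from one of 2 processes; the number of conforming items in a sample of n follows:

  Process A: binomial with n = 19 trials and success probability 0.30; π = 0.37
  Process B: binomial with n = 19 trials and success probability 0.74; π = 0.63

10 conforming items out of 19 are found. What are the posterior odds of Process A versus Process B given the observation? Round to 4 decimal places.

0.5235

The posterior odds equal the prior odds times the likelihood ratio: (π_i/π_j)·(f_i(x)/f_j(x)).
Binomial probabilities:
  L_A = 0.0220122
  L_B = 0.0246971
Posterior odds = (π_A·L_A) / (π_B·L_B) = (0.37·0.0220122) / (0.63·0.0246971) = 0.00814451 / 0.0155592 ≈ 0.5235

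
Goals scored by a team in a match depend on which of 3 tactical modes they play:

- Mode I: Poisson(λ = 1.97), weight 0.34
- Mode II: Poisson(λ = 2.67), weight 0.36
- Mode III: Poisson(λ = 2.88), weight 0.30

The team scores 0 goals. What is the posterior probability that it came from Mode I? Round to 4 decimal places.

By Bayes' theorem, P(k | x) = P(Z=k) f_k(x) / Σ_j P(Z=j) f_j(x).
Poisson probabilities:
  p_I = 0.139457
  p_II = 0.0692522
  p_III = 0.0561348
Unnormalised posteriors:
  P(Z=I)·p_I = 0.34 × 0.139457 = 0.0474153
  P(Z=II)·p_II = 0.36 × 0.0692522 = 0.0249308
  P(Z=III)·p_III = 0.30 × 0.0561348 = 0.0168404
Evidence: 0.0474153 + 0.0249308 + 0.0168404 = 0.0891866
P(Mode I | 0 goals) ≈ 0.5316

0.5316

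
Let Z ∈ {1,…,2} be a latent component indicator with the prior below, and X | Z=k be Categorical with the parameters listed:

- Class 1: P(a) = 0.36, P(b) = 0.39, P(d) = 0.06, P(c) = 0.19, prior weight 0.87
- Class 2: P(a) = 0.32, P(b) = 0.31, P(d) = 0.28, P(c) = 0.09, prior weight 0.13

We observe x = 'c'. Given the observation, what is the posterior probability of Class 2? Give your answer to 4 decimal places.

0.0661

P(component k | x) = π_k·f_k(x) / marginal(x), where marginal(x) = Σ_j π_j·f_j(x).
Component likelihoods at x = 'c':
  p_1 = P(c | comp) = 0.19
  p_2 = P(c | comp) = 0.09
Unnormalised posteriors:
  π_1·p_1 = 0.87 × 0.19 = 0.1653
  π_2·p_2 = 0.13 × 0.09 = 0.0117
Denominator: 0.1653 + 0.0117 = 0.177
Responsibility of Class 2: 0.0117 / 0.177 ≈ 0.0661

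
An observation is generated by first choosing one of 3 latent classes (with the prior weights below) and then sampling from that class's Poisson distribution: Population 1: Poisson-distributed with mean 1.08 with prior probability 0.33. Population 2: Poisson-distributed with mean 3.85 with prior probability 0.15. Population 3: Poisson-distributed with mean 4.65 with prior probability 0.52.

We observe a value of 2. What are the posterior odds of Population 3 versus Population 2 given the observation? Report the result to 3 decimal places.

2.272

Only the two components matter; the odds are (π_i f_i(x)) / (π_j f_j(x)).
Component likelihoods at x = 2:
  p_1 = e^(−1.08)·1.08^2/2! = 0.198052
  p_2 = e^(−3.85)·3.85^2/2! = 0.157709
  p_3 = e^(−4.65)·4.65^2/2! = 0.103373
Posterior odds = (π_3·p_3) / (π_2·p_2) = (0.52·0.103373) / (0.15·0.157709) = 0.0537539 / 0.0236564 ≈ 2.272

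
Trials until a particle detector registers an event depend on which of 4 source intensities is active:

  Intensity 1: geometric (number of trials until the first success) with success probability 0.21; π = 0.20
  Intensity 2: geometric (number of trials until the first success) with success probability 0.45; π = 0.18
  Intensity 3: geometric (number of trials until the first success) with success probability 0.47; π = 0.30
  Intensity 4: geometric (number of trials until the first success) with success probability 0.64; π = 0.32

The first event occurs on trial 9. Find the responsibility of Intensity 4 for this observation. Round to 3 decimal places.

0.007

Posterior ∝ prior × likelihood, so P(k | x) ∝ π_k f_k(x); normalise over all components.
Evaluate each component's likelihood at the observed value:
  p_1 = 0.0318593
  p_2 = 0.00376803
  p_3 = 0.00292621
  p_4 = 0.000180551
Multiply by the mixture weights:
  π_1·p_1 = 0.20 × 0.0318593 = 0.00637186
  π_2·p_2 = 0.18 × 0.00376803 = 0.000678245
  π_3·p_3 = 0.30 × 0.00292621 = 0.000877862
  π_4·p_4 = 0.32 × 0.000180551 = 5.77763e-05
Marginal: 0.00637186 + 0.000678245 + 0.000877862 + 5.77763e-05 = 0.00798574
Responsibility of Intensity 4: 5.77763e-05 / 0.00798574 ≈ 0.007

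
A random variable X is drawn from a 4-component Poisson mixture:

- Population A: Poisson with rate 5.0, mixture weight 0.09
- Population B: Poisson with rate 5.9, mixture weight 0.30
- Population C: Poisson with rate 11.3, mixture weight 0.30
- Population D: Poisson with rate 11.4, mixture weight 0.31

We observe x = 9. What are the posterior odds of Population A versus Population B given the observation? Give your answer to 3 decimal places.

The posterior odds equal the prior odds times the likelihood ratio: (π_i/π_j)·(f_i(x)/f_j(x)).
Poisson probabilities:
  p_A = e^(−5.0)·5.0^9/9! = 0.0362656
  p_B = e^(−5.9)·5.9^9/9! = 0.0653985
  p_C = e^(−11.3)·11.3^9/9! = 0.102427
  p_D = e^(−11.4)·11.4^9/9! = 0.100328
Posterior odds = (π_A·p_A) / (π_B·p_B) = (0.09·0.0362656) / (0.30·0.0653985) = 0.0032639 / 0.0196195 ≈ 0.166

0.166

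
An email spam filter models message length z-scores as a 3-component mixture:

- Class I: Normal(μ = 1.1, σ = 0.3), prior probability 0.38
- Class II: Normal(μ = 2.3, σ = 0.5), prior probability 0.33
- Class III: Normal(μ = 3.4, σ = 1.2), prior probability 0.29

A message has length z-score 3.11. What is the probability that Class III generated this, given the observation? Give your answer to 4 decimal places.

0.5691

The responsibility of component k is P(Z=k) f_k(x) divided by Σ_j P(Z=j) f_j(x).
Component likelihoods at x = 3.11:
  f_I = 2.37711e-10
  f_II = 0.214812
  f_III = 0.322884
Prior × likelihood for each component:
  P(Z=I)·f_I = 0.38 × 2.37711e-10 = 9.03302e-11
  P(Z=II)·f_II = 0.33 × 0.214812 = 0.070888
  P(Z=III)·f_III = 0.29 × 0.322884 = 0.0936364
Evidence: 9.03302e-11 + 0.070888 + 0.0936364 = 0.164524
P(Class III | data) = 0.0936364 / 0.164524 ≈ 0.5691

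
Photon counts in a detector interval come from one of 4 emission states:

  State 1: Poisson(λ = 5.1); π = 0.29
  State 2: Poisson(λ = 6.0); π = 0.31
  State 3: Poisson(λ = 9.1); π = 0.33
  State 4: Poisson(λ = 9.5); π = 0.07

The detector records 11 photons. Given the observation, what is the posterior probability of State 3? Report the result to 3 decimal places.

0.656

The responsibility of component k is π_k f_k(x) divided by Σ_j π_j f_j(x).
Poisson probabilities:
  f_1 = e^(−5.1)·5.1^11/11! = 0.00927287
  f_2 = e^(−6.0)·6.0^11/11! = 0.022529
  f_3 = e^(−9.1)·9.1^11/11! = 0.0991334
  f_4 = e^(−9.5)·9.5^11/11! = 0.106661
Prior × likelihood for each component:
  π_1·f_1 = 0.29 × 0.00927287 = 0.00268913
  π_2·f_2 = 0.31 × 0.022529 = 0.00698398
  π_3·f_3 = 0.33 × 0.0991334 = 0.032714
  π_4·f_4 = 0.07 × 0.106661 = 0.00746628
Denominator: 0.00268913 + 0.00698398 + 0.032714 + 0.00746628 = 0.0498534
P(State 3 | 11 photons) ≈ 0.656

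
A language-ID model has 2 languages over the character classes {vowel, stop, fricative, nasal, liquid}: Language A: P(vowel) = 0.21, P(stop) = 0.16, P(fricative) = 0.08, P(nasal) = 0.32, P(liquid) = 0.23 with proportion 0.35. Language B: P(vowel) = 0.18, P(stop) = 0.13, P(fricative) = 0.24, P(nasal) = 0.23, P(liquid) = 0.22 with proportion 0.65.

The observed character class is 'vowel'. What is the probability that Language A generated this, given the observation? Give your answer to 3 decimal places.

Posterior ∝ prior × likelihood, so P(k | x) ∝ w_k f_k(x); normalise over all components.
Categorical probabilities:
  f_A = P(vowel | comp) = 0.21
  f_B = P(vowel | comp) = 0.18
Unnormalised posteriors:
  w_A·f_A = 0.35 × 0.21 = 0.0735
  w_B·f_B = 0.65 × 0.18 = 0.117
Denominator: 0.0735 + 0.117 = 0.1905
Responsibility of Language A: 0.0735 / 0.1905 ≈ 0.386

0.386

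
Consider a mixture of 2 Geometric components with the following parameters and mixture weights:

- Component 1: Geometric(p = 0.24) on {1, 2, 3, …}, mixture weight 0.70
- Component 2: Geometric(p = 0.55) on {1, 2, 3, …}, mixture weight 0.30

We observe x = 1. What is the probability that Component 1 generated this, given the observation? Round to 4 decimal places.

0.5045

P(component k | x) = P(Z=k)·f_k(x) / marginal(x), where marginal(x) = Σ_j P(Z=j)·f_j(x).
Component likelihoods at x = 1:
  f_1 = 0.24
  f_2 = 0.55
Multiply by the mixture weights:
  P(Z=1)·f_1 = 0.70 × 0.24 = 0.168
  P(Z=2)·f_2 = 0.30 × 0.55 = 0.165
Sum: 0.168 + 0.165 = 0.333
So the posterior for Component 1 is 0.168 / 0.333 ≈ 0.5045.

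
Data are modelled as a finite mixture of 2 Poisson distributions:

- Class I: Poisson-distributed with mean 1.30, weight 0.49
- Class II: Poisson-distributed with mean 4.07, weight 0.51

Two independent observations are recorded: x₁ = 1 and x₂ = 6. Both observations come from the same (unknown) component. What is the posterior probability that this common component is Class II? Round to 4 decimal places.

Posterior ∝ prior × likelihood, so P(k | x) ∝ P(Z=k) f_k(x); normalise over all components.
Since both observations come from the same component, the likelihood for component k is f_k(x₁)·f_k(x₂).
  L_I = [0.354291] × [0.00182703] = 0.0006473
  L_II = [0.069505] × [0.107809] = 0.00749327
Multiply by the mixture weights:
  P(Z=I)·L_I = 0.49 × 0.0006473 = 0.000317177
  P(Z=II)·L_II = 0.51 × 0.00749327 = 0.00382157
Normaliser: 0.000317177 + 0.00382157 = 0.00413874
P(Class II | x) ≈ 0.9234

0.9234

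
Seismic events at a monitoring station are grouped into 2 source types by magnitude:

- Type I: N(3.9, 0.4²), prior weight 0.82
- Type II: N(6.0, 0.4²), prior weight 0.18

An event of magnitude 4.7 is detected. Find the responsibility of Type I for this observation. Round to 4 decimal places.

Apply Bayes' rule: the posterior for each component is proportional to its prior times its likelihood at x.
Component likelihoods at x = 4.7:
  f_I = 0.134977
  f_II = 0.00507262
Weight by the priors:
  P(Z=I)·f_I = 0.82 × 0.134977 = 0.110681
  P(Z=II)·f_II = 0.18 × 0.00507262 = 0.000913072
Marginal: 0.110681 + 0.000913072 = 0.111595
So the posterior for Type I is 0.110681 / 0.111595 ≈ 0.9918.

0.9918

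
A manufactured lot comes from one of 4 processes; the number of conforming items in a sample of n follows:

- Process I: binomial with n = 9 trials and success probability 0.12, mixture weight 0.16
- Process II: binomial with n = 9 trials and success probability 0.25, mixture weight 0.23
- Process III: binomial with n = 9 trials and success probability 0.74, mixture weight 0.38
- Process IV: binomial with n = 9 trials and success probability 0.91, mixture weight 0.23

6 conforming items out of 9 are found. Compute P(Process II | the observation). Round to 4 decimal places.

0.0195

The responsibility of component k is w_k f_k(x) divided by Σ_j w_j f_j(x).
Evaluate each component's likelihood at the observed value:
  f_I = 0.000170929
  f_II = 0.00865173
  f_III = 0.242432
  f_IV = 0.034774
Weight by the priors:
  w_I·f_I = 0.16 × 0.000170929 = 2.73486e-05
  w_II·f_II = 0.23 × 0.00865173 = 0.0019899
  w_III·f_III = 0.38 × 0.242432 = 0.0921241
  w_IV·f_IV = 0.23 × 0.034774 = 0.00799803
Marginal: 2.73486e-05 + 0.0019899 + 0.0921241 + 0.00799803 = 0.102139
P(Process II | 6 conforming items out of 9) = 0.0019899 / 0.102139 ≈ 0.0195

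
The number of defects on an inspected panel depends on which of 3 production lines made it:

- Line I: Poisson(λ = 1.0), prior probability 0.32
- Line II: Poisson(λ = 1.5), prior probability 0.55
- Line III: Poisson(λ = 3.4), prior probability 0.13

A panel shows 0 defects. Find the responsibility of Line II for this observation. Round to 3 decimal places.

0.501

P(component k | x) = π_k·f_k(x) / marginal(x), where marginal(x) = Σ_j π_j·f_j(x).
Poisson probabilities:
  p_I = e^(−1.0)·1.0^0/0! = 0.367879
  p_II = e^(−1.5)·1.5^0/0! = 0.22313
  p_III = e^(−3.4)·3.4^0/0! = 0.0333733
Prior × likelihood for each component:
  π_I·p_I = 0.32 × 0.367879 = 0.117721
  π_II·p_II = 0.55 × 0.22313 = 0.122722
  π_III·p_III = 0.13 × 0.0333733 = 0.00433853
Normaliser: 0.117721 + 0.122722 + 0.00433853 = 0.244782
Responsibility of Line II: 0.122722 / 0.244782 ≈ 0.501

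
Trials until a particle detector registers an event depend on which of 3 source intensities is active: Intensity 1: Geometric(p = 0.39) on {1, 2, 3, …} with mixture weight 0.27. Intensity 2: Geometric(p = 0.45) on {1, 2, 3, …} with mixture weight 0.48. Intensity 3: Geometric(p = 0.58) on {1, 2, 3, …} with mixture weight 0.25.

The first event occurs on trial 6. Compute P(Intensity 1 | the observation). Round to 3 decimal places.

0.411

By Bayes' theorem, P(k | x) = P(Z=k) f_k(x) / Σ_j P(Z=j) f_j(x).
Component likelihoods at x = 6:
  L_1 = 0.39·(1−0.39)^5 = 0.39·0.0844596 = 0.0329393
  L_2 = 0.45·(1−0.45)^5 = 0.45·0.0503284 = 0.0226478
  L_3 = 0.58·(1−0.58)^5 = 0.58·0.0130691 = 0.00758009
Weight by the priors:
  P(Z=1)·L_1 = 0.27 × 0.0329393 = 0.0088936
  P(Z=2)·L_2 = 0.48 × 0.0226478 = 0.0108709
  P(Z=3)·L_3 = 0.25 × 0.00758009 = 0.00189502
Marginal: 0.0088936 + 0.0108709 + 0.00189502 = 0.0216596
Responsibility of Intensity 1: 0.0088936 / 0.0216596 ≈ 0.411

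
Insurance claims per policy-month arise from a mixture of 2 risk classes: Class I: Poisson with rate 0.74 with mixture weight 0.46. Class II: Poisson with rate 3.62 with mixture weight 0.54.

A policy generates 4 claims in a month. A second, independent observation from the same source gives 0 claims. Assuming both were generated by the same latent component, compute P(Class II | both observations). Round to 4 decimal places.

0.6793

By Bayes' theorem, P(k | x) = π_k f_k(x) / Σ_j π_j f_j(x).
Since both observations come from the same component, the likelihood for component k is f_k(x₁)·f_k(x₂).
  p_I = [e^(−0.74)·0.74^4/4! = 0.00596126] × [0.477114] = 0.0028442
  p_II = [e^(−3.62)·3.62^4/4! = 0.191636] × [0.0267827] = 0.00513252
Weight by the priors:
  π_I·p_I = 0.46 × 0.0028442 = 0.00130833
  π_II·p_II = 0.54 × 0.00513252 = 0.00277156
Sum: 0.00130833 + 0.00277156 = 0.00407989
P(Class II | x₁,x₂) = 0.00277156 / 0.00407989 ≈ 0.6793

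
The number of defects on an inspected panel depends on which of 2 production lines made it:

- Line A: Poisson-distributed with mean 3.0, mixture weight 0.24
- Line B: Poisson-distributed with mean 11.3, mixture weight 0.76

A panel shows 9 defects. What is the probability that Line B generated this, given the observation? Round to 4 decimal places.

0.9917

By Bayes' theorem, P(k | x) = w_k f_k(x) / Σ_j w_j f_j(x).
Component likelihoods at x = 9 defects:
  p_A = e^(−3.0)·3.0^9/9! = 0.0027005
  p_B = e^(−11.3)·11.3^9/9! = 0.102427
Weight by the priors:
  w_A·p_A = 0.24 × 0.0027005 = 0.000648121
  w_B·p_B = 0.76 × 0.102427 = 0.0778447
Marginal: 0.000648121 + 0.0778447 = 0.0784928
P(Line B | x) = 0.0778447 / 0.0784928 ≈ 0.9917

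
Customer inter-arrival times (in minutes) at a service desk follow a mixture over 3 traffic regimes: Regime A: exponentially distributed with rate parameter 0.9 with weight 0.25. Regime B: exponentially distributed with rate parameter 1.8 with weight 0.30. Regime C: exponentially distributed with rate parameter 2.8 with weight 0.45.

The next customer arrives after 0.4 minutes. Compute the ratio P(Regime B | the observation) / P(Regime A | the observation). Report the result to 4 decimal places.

1.6744

The posterior odds equal the prior odds times the likelihood ratio: (π_i/π_j)·(f_i(x)/f_j(x)).
Evaluate each component's likelihood at the observed value:
  L_A = 0.9·e^(−0.9·0.4) = 0.9·e^(−0.3600) = 0.627909
  L_B = 1.8·e^(−1.8·0.4) = 1.8·e^(−0.7200) = 0.876154
  L_C = 2.8·e^(−2.8·0.4) = 2.8·e^(−1.1200) = 0.913583
Odds = (0.30/0.25) × (0.876154/0.627909) = 1.2 × 1.39535 ≈ 1.6744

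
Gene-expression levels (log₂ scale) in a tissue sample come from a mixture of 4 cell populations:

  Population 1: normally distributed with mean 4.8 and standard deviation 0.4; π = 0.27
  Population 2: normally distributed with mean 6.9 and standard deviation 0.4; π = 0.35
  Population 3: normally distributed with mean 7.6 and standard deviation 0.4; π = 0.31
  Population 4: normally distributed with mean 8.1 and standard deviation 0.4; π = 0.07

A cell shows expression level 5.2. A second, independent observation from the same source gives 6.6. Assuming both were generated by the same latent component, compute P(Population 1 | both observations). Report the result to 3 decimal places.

0.172

By Bayes' theorem, P(k | x) = π_k f_k(x) / Σ_j π_j f_j(x).
Since both observations come from the same component, the likelihood for component k is f_k(x₁)·f_k(x₂).
  f_1 = [0.604927] × [3.99594e-05] = 2.41725e-05
  f_2 = [0.000119297] × [0.752844] = 8.98117e-05
  f_3 = [1.51897e-08] × [0.0438208] = 6.65624e-10
  f_4 = [3.84634e-12] × [0.000881489] = 3.39051e-15
Multiply by the mixture weights:
  π_1·f_1 = 0.27 × 2.41725e-05 = 6.52657e-06
  π_2·f_2 = 0.35 × 8.98117e-05 = 3.14341e-05
  π_3·f_3 = 0.31 × 6.65624e-10 = 2.06344e-10
  π_4·f_4 = 0.07 × 3.39051e-15 = 2.37336e-16
Evidence: 6.52657e-06 + 3.14341e-05 + 2.06344e-10 + 2.37336e-16 = 3.79609e-05
P(Population 1 | x₁, x₂) = 6.52657e-06 / 3.79609e-05 ≈ 0.172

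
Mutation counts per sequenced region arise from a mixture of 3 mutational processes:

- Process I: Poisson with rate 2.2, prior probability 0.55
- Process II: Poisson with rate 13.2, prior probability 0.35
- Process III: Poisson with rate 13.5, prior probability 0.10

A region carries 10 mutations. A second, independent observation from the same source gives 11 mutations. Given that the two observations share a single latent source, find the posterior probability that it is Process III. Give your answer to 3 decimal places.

Posterior ∝ prior × likelihood, so P(k | x) ∝ w_k f_k(x); normalise over all components.
Since both observations come from the same component, the likelihood for component k is f_k(x₁)·f_k(x₂).
  L_I = [8.10991e-05] × [1.62198e-05] = 1.31541e-09
  L_II = [0.081901] × [0.0982812] = 0.00804933
  L_III = [0.0759625] × [0.0932267] = 0.00708173
Unnormalised posteriors:
  w_I·L_I = 0.55 × 1.31541e-09 = 7.23477e-10
  w_II·L_II = 0.35 × 0.00804933 = 0.00281726
  w_III·L_III = 0.10 × 0.00708173 = 0.000708173
Normaliser: 7.23477e-10 + 0.00281726 + 0.000708173 = 0.00352544
P(Process III | data) ≈ 0.201

0.201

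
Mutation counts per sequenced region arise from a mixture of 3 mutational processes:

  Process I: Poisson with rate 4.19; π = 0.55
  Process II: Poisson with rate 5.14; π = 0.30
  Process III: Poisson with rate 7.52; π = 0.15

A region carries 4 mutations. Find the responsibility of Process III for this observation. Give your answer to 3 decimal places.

The responsibility of component k is π_k f_k(x) divided by Σ_j π_j f_j(x).
Evaluate each component's likelihood at the observed value:
  f_I = e^(−4.19)·4.19^4/4! = 0.194514
  f_II = e^(−5.14)·5.14^4/4! = 0.17036
  f_III = e^(−7.52)·7.52^4/4! = 0.072238
Unnormalised posteriors:
  π_I·f_I = 0.55 × 0.194514 = 0.106983
  π_II·f_II = 0.30 × 0.17036 = 0.051108
  π_III·f_III = 0.15 × 0.072238 = 0.0108357
Marginal: 0.106983 + 0.051108 + 0.0108357 = 0.168926
Responsibility of Process III: 0.0108357 / 0.168926 ≈ 0.064

0.064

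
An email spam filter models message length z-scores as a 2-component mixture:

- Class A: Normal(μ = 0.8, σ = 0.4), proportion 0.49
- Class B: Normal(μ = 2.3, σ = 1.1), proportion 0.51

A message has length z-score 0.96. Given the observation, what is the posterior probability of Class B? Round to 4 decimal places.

0.1633

By Bayes' theorem, P(k | x) = w_k f_k(x) / Σ_j w_j f_j(x).
Normal densities:
  f_A = (1/(0.4·√(2π)))·exp(−(0.96−0.8)²/(2·0.4²)) = 0.997356·exp(-0.08000) = 0.920675
  f_B = (1/(1.1·√(2π)))·exp(−(0.96−2.3)²/(2·1.1²)) = 0.362675·exp(-0.74198) = 0.172694
Weight by the priors:
  w_A·f_A = 0.49 × 0.920675 = 0.451131
  w_B·f_B = 0.51 × 0.172694 = 0.0880741
Normaliser: 0.451131 + 0.0880741 = 0.539205
P(Class B | the observation) ≈ 0.1633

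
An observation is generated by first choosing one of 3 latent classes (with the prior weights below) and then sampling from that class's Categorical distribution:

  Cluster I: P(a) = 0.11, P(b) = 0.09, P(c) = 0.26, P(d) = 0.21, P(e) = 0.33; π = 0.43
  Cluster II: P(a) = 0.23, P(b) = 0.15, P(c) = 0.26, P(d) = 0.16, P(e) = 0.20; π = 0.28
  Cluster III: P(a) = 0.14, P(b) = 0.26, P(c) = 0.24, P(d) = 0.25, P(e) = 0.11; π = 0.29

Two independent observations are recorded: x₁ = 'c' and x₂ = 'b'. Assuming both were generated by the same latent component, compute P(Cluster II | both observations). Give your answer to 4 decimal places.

Posterior ∝ prior × likelihood, so P(k | x) ∝ w_k f_k(x); normalise over all components.
Since both observations come from the same component, the likelihood for component k is f_k(x₁)·f_k(x₂).
  f_I = [P(c | comp) = 0.26] × [0.09] = 0.0234
  f_II = [P(c | comp) = 0.26] × [0.15] = 0.039
  f_III = [P(c | comp) = 0.24] × [0.26] = 0.0624
Multiply by the mixture weights:
  w_I·f_I = 0.43 × 0.0234 = 0.010062
  w_II·f_II = 0.28 × 0.039 = 0.01092
  w_III·f_III = 0.29 × 0.0624 = 0.018096
Sum: 0.010062 + 0.01092 + 0.018096 = 0.039078
P(Cluster II | data) = 0.01092 / 0.039078 ≈ 0.2794

0.2794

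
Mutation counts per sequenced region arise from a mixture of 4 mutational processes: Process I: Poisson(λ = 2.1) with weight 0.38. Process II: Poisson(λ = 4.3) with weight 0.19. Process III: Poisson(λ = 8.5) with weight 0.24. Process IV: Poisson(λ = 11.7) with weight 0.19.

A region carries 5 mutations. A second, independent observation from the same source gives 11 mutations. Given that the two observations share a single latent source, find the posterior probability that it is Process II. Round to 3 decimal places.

0.050

Apply Bayes' rule: the posterior for each component is proportional to its prior times its likelihood at x.
Since both observations come from the same component, the likelihood for component k is f_k(x₁)·f_k(x₂).
  L_I = [e^(−2.1)·2.1^5/5! = 0.041677] × [1.07458e-05] = 4.47852e-07
  L_II = [e^(−4.3)·4.3^5/5! = 0.166224] × [0.00315886] = 0.00052508
  L_III = [e^(−8.5)·8.5^5/5! = 0.0752333] × [0.0853001] = 0.00641741
  L_IV = [e^(−11.7)·11.7^5/5! = 0.0151531] × [0.116854] = 0.0017707
Weight by the priors:
  w_I·L_I = 0.38 × 4.47852e-07 = 1.70184e-07
  w_II·L_II = 0.19 × 0.00052508 = 9.97653e-05
  w_III·L_III = 0.24 × 0.00641741 = 0.00154018
  w_IV·L_IV = 0.19 × 0.0017707 = 0.000336434
Sum: 1.70184e-07 + 9.97653e-05 + 0.00154018 + 0.000336434 = 0.00197655
Responsibility of Process II: 9.97653e-05 / 0.00197655 ≈ 0.050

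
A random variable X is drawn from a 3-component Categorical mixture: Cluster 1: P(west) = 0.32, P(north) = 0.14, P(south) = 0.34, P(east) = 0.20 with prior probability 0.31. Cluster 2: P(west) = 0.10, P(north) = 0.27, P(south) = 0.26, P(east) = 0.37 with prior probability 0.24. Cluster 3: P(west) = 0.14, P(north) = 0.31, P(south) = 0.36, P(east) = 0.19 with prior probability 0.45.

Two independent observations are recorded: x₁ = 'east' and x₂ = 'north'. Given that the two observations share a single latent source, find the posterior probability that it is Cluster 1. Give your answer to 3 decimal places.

0.147

Posterior ∝ prior × likelihood, so P(k | x) ∝ P(Z=k) f_k(x); normalise over all components.
Since both observations come from the same component, the likelihood for component k is f_k(x₁)·f_k(x₂).
  f_1 = [P(east | comp) = 0.20] × [0.14] = 0.028
  f_2 = [P(east | comp) = 0.37] × [0.27] = 0.0999
  f_3 = [P(east | comp) = 0.19] × [0.31] = 0.0589
Unnormalised posteriors:
  P(Z=1)·f_1 = 0.31 × 0.028 = 0.00868
  P(Z=2)·f_2 = 0.24 × 0.0999 = 0.023976
  P(Z=3)·f_3 = 0.45 × 0.0589 = 0.026505
Evidence: 0.00868 + 0.023976 + 0.026505 = 0.059161
Responsibility of Cluster 1: 0.00868 / 0.059161 ≈ 0.147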